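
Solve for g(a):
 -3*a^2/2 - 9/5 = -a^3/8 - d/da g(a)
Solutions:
 g(a) = C1 - a^4/32 + a^3/2 + 9*a/5


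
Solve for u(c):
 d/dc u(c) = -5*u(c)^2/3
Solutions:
 u(c) = 3/(C1 + 5*c)


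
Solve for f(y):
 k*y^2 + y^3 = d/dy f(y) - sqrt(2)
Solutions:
 f(y) = C1 + k*y^3/3 + y^4/4 + sqrt(2)*y


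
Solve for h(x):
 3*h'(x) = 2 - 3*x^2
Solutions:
 h(x) = C1 - x^3/3 + 2*x/3


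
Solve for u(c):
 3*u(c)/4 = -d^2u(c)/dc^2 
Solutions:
 u(c) = C1*sin(sqrt(3)*c/2) + C2*cos(sqrt(3)*c/2)


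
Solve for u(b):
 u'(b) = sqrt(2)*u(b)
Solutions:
 u(b) = C1*exp(sqrt(2)*b)


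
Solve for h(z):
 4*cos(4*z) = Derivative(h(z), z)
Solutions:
 h(z) = C1 + sin(4*z)


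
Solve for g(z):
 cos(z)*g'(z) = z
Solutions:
 g(z) = C1 + Integral(z/cos(z), z)


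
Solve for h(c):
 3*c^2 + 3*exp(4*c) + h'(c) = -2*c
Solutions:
 h(c) = C1 - c^3 - c^2 - 3*exp(4*c)/4


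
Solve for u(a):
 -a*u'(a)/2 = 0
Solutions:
 u(a) = C1


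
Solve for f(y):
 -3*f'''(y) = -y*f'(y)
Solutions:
 f(y) = C1 + Integral(C2*airyai(3^(2/3)*y/3) + C3*airybi(3^(2/3)*y/3), y)


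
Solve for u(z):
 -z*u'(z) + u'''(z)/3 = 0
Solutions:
 u(z) = C1 + Integral(C2*airyai(3^(1/3)*z) + C3*airybi(3^(1/3)*z), z)


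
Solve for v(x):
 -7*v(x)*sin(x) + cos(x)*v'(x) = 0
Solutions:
 v(x) = C1/cos(x)^7


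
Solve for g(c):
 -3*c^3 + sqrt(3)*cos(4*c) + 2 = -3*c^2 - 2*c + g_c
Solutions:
 g(c) = C1 - 3*c^4/4 + c^3 + c^2 + 2*c + sqrt(3)*sin(4*c)/4


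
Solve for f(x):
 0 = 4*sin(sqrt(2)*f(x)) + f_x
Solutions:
 f(x) = sqrt(2)*(pi - acos((-exp(2*sqrt(2)*C1) - exp(8*sqrt(2)*x))/(exp(2*sqrt(2)*C1) - exp(8*sqrt(2)*x)))/2)
 f(x) = sqrt(2)*acos((-exp(2*sqrt(2)*C1) - exp(8*sqrt(2)*x))/(exp(2*sqrt(2)*C1) - exp(8*sqrt(2)*x)))/2


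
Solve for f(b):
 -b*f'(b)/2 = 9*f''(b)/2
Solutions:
 f(b) = C1 + C2*erf(sqrt(2)*b/6)


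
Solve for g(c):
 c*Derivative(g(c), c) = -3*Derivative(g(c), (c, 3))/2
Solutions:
 g(c) = C1 + Integral(C2*airyai(-2^(1/3)*3^(2/3)*c/3) + C3*airybi(-2^(1/3)*3^(2/3)*c/3), c)


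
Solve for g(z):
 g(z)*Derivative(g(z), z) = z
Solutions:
 g(z) = -sqrt(C1 + z^2)
 g(z) = sqrt(C1 + z^2)


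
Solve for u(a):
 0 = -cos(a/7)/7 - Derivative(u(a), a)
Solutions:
 u(a) = C1 - sin(a/7)


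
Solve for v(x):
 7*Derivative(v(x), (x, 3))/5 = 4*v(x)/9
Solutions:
 v(x) = C3*exp(2940^(1/3)*x/21) + (C1*sin(3^(5/6)*980^(1/3)*x/42) + C2*cos(3^(5/6)*980^(1/3)*x/42))*exp(-2940^(1/3)*x/42)


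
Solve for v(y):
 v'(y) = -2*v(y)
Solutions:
 v(y) = C1*exp(-2*y)


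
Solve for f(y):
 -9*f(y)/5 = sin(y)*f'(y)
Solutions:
 f(y) = C1*(cos(y) + 1)^(9/10)/(cos(y) - 1)^(9/10)


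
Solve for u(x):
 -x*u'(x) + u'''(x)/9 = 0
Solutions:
 u(x) = C1 + Integral(C2*airyai(3^(2/3)*x) + C3*airybi(3^(2/3)*x), x)


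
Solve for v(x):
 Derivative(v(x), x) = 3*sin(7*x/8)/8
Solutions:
 v(x) = C1 - 3*cos(7*x/8)/7


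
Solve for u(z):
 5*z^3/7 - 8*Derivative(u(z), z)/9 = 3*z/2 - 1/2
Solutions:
 u(z) = C1 + 45*z^4/224 - 27*z^2/32 + 9*z/16


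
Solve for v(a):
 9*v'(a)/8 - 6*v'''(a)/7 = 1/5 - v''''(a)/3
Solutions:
 v(a) = C1 + C2*exp(3*a*(32*2^(1/3)/(7*sqrt(609) + 215)^(1/3) + 2^(2/3)*(7*sqrt(609) + 215)^(1/3) + 16)/56)*sin(3*2^(1/3)*sqrt(3)*a*(-2^(1/3)*(7*sqrt(609) + 215)^(1/3) + 32/(7*sqrt(609) + 215)^(1/3))/56) + C3*exp(3*a*(32*2^(1/3)/(7*sqrt(609) + 215)^(1/3) + 2^(2/3)*(7*sqrt(609) + 215)^(1/3) + 16)/56)*cos(3*2^(1/3)*sqrt(3)*a*(-2^(1/3)*(7*sqrt(609) + 215)^(1/3) + 32/(7*sqrt(609) + 215)^(1/3))/56) + C4*exp(3*a*(-2^(2/3)*(7*sqrt(609) + 215)^(1/3) - 32*2^(1/3)/(7*sqrt(609) + 215)^(1/3) + 8)/28) + 8*a/45


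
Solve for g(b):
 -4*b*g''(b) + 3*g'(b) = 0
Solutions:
 g(b) = C1 + C2*b^(7/4)


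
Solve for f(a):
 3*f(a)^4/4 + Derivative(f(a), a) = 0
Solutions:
 f(a) = 2^(2/3)*(1/(C1 + 9*a))^(1/3)
 f(a) = (-6^(2/3) - 3*2^(2/3)*3^(1/6)*I)*(1/(C1 + 3*a))^(1/3)/6
 f(a) = (-6^(2/3) + 3*2^(2/3)*3^(1/6)*I)*(1/(C1 + 3*a))^(1/3)/6


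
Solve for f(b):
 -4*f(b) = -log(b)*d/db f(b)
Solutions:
 f(b) = C1*exp(4*li(b))


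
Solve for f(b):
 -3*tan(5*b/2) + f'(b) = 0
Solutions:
 f(b) = C1 - 6*log(cos(5*b/2))/5


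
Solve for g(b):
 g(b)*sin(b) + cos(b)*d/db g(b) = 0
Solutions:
 g(b) = C1*cos(b)


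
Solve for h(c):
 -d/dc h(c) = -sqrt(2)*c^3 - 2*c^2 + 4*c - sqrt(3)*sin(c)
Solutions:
 h(c) = C1 + sqrt(2)*c^4/4 + 2*c^3/3 - 2*c^2 - sqrt(3)*cos(c)


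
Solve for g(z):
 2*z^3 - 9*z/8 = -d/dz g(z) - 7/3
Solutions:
 g(z) = C1 - z^4/2 + 9*z^2/16 - 7*z/3


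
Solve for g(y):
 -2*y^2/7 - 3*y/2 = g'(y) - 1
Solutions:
 g(y) = C1 - 2*y^3/21 - 3*y^2/4 + y


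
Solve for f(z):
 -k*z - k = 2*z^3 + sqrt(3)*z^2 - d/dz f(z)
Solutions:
 f(z) = C1 + k*z^2/2 + k*z + z^4/2 + sqrt(3)*z^3/3


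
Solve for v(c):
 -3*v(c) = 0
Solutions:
 v(c) = 0


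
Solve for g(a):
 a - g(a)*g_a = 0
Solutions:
 g(a) = -sqrt(C1 + a^2)
 g(a) = sqrt(C1 + a^2)


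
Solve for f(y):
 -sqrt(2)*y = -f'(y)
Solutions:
 f(y) = C1 + sqrt(2)*y^2/2


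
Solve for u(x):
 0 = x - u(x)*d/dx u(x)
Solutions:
 u(x) = -sqrt(C1 + x^2)
 u(x) = sqrt(C1 + x^2)


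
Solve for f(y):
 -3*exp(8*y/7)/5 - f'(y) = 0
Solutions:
 f(y) = C1 - 21*exp(8*y/7)/40


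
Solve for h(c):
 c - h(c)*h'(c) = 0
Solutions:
 h(c) = -sqrt(C1 + c^2)
 h(c) = sqrt(C1 + c^2)


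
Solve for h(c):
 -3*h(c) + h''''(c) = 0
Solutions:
 h(c) = C1*exp(-3^(1/4)*c) + C2*exp(3^(1/4)*c) + C3*sin(3^(1/4)*c) + C4*cos(3^(1/4)*c)


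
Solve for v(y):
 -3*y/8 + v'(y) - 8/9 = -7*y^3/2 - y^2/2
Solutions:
 v(y) = C1 - 7*y^4/8 - y^3/6 + 3*y^2/16 + 8*y/9


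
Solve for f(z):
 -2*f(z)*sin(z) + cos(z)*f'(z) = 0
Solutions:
 f(z) = C1/cos(z)^2


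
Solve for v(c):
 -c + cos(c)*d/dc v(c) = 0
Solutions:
 v(c) = C1 + Integral(c/cos(c), c)


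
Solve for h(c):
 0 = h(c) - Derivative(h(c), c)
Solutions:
 h(c) = C1*exp(c)


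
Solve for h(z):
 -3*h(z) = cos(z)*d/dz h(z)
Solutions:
 h(z) = C1*(sin(z) - 1)^(3/2)/(sin(z) + 1)^(3/2)


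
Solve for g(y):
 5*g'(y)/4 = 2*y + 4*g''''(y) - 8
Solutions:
 g(y) = C1 + C4*exp(2^(2/3)*5^(1/3)*y/4) + 4*y^2/5 - 32*y/5 + (C2*sin(2^(2/3)*sqrt(3)*5^(1/3)*y/8) + C3*cos(2^(2/3)*sqrt(3)*5^(1/3)*y/8))*exp(-2^(2/3)*5^(1/3)*y/8)


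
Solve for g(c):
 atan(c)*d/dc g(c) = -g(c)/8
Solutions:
 g(c) = C1*exp(-Integral(1/atan(c), c)/8)


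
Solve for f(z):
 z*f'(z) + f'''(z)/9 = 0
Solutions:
 f(z) = C1 + Integral(C2*airyai(-3^(2/3)*z) + C3*airybi(-3^(2/3)*z), z)


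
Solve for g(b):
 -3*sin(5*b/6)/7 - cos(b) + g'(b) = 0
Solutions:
 g(b) = C1 + sin(b) - 18*cos(5*b/6)/35


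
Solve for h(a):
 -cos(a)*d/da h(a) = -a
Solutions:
 h(a) = C1 + Integral(a/cos(a), a)


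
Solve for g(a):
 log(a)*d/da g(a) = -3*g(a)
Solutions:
 g(a) = C1*exp(-3*li(a))


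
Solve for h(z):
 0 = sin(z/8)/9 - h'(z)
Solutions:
 h(z) = C1 - 8*cos(z/8)/9


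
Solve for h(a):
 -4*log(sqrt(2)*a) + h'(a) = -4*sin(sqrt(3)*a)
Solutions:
 h(a) = C1 + 4*a*log(a) - 4*a + 2*a*log(2) + 4*sqrt(3)*cos(sqrt(3)*a)/3


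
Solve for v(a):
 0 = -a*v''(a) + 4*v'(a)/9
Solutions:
 v(a) = C1 + C2*a^(13/9)


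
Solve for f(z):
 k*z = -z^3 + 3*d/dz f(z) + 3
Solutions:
 f(z) = C1 + k*z^2/6 + z^4/12 - z


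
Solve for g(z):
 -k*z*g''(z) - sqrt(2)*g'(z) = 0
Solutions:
 g(z) = C1 + z^(((re(k) - sqrt(2))*re(k) + im(k)^2)/(re(k)^2 + im(k)^2))*(C2*sin(sqrt(2)*log(z)*Abs(im(k))/(re(k)^2 + im(k)^2)) + C3*cos(sqrt(2)*log(z)*im(k)/(re(k)^2 + im(k)^2)))


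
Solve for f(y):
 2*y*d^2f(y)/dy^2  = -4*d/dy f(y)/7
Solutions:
 f(y) = C1 + C2*y^(5/7)


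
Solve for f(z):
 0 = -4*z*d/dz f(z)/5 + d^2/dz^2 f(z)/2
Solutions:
 f(z) = C1 + C2*erfi(2*sqrt(5)*z/5)


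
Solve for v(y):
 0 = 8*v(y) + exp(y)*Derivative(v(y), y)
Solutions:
 v(y) = C1*exp(8*exp(-y))


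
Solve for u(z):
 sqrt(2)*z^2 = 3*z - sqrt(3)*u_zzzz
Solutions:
 u(z) = C1 + C2*z + C3*z^2 + C4*z^3 - sqrt(6)*z^6/1080 + sqrt(3)*z^5/120


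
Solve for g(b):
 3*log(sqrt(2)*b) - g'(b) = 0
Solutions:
 g(b) = C1 + 3*b*log(b) - 3*b + 3*b*log(2)/2


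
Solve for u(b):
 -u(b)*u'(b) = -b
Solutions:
 u(b) = -sqrt(C1 + b^2)
 u(b) = sqrt(C1 + b^2)


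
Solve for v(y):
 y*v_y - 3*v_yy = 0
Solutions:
 v(y) = C1 + C2*erfi(sqrt(6)*y/6)


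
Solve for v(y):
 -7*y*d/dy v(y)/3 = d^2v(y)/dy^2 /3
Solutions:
 v(y) = C1 + C2*erf(sqrt(14)*y/2)


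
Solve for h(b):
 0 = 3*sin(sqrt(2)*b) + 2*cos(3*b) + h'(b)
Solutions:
 h(b) = C1 - 2*sin(3*b)/3 + 3*sqrt(2)*cos(sqrt(2)*b)/2


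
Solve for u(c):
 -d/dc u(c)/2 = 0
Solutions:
 u(c) = C1


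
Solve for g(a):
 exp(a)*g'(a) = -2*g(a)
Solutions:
 g(a) = C1*exp(2*exp(-a))


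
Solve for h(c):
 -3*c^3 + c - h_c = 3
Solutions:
 h(c) = C1 - 3*c^4/4 + c^2/2 - 3*c


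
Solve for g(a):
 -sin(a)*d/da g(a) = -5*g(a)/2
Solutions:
 g(a) = C1*(cos(a) - 1)^(5/4)/(cos(a) + 1)^(5/4)


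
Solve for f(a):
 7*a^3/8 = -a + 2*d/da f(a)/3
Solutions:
 f(a) = C1 + 21*a^4/64 + 3*a^2/4


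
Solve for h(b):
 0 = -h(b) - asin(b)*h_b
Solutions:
 h(b) = C1*exp(-Integral(1/asin(b), b))


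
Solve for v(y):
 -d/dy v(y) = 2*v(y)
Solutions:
 v(y) = C1*exp(-2*y)


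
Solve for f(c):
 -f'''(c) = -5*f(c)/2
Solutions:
 f(c) = C3*exp(2^(2/3)*5^(1/3)*c/2) + (C1*sin(2^(2/3)*sqrt(3)*5^(1/3)*c/4) + C2*cos(2^(2/3)*sqrt(3)*5^(1/3)*c/4))*exp(-2^(2/3)*5^(1/3)*c/4)


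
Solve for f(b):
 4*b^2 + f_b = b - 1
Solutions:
 f(b) = C1 - 4*b^3/3 + b^2/2 - b


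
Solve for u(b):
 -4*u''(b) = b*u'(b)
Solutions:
 u(b) = C1 + C2*erf(sqrt(2)*b/4)


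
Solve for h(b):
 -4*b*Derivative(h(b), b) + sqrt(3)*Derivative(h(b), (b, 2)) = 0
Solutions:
 h(b) = C1 + C2*erfi(sqrt(2)*3^(3/4)*b/3)


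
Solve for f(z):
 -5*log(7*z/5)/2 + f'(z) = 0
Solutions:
 f(z) = C1 + 5*z*log(z)/2 - 5*z*log(5)/2 - 5*z/2 + 5*z*log(7)/2


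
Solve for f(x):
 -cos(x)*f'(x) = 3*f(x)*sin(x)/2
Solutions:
 f(x) = C1*cos(x)^(3/2)


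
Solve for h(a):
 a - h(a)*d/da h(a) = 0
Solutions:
 h(a) = -sqrt(C1 + a^2)
 h(a) = sqrt(C1 + a^2)


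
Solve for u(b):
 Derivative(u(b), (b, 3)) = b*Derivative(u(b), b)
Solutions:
 u(b) = C1 + Integral(C2*airyai(b) + C3*airybi(b), b)


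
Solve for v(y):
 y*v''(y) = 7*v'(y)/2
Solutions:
 v(y) = C1 + C2*y^(9/2)


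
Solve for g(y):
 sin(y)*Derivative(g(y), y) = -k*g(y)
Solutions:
 g(y) = C1*exp(k*(-log(cos(y) - 1) + log(cos(y) + 1))/2)


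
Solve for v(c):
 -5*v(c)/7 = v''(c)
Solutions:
 v(c) = C1*sin(sqrt(35)*c/7) + C2*cos(sqrt(35)*c/7)


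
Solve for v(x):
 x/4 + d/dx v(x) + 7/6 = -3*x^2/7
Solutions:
 v(x) = C1 - x^3/7 - x^2/8 - 7*x/6


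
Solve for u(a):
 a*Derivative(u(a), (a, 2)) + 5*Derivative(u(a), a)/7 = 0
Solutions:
 u(a) = C1 + C2*a^(2/7)


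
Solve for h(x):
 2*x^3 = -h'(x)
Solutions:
 h(x) = C1 - x^4/2


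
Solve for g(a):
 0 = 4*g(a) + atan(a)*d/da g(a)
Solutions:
 g(a) = C1*exp(-4*Integral(1/atan(a), a))


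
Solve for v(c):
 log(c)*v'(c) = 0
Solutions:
 v(c) = C1


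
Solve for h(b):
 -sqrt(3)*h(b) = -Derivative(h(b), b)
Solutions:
 h(b) = C1*exp(sqrt(3)*b)


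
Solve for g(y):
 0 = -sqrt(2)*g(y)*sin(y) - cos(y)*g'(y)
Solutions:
 g(y) = C1*cos(y)^(sqrt(2))


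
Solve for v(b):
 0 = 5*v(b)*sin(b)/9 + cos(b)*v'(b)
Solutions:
 v(b) = C1*cos(b)^(5/9)


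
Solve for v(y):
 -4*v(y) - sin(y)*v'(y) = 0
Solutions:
 v(y) = C1*(cos(y)^2 + 2*cos(y) + 1)/(cos(y)^2 - 2*cos(y) + 1)


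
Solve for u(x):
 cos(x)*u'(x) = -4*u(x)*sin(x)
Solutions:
 u(x) = C1*cos(x)^4


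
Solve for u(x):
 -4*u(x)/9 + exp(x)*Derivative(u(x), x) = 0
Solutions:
 u(x) = C1*exp(-4*exp(-x)/9)


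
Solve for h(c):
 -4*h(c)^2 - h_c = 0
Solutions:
 h(c) = 1/(C1 + 4*c)


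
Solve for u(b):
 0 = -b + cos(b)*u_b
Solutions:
 u(b) = C1 + Integral(b/cos(b), b)


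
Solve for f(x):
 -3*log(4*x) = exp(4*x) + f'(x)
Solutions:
 f(x) = C1 - 3*x*log(x) + 3*x*(1 - 2*log(2)) - exp(4*x)/4


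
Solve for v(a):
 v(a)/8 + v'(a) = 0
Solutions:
 v(a) = C1*exp(-a/8)


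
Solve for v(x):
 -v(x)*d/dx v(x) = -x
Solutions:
 v(x) = -sqrt(C1 + x^2)
 v(x) = sqrt(C1 + x^2)


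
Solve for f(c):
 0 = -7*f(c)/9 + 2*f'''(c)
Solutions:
 f(c) = C3*exp(84^(1/3)*c/6) + (C1*sin(28^(1/3)*3^(5/6)*c/12) + C2*cos(28^(1/3)*3^(5/6)*c/12))*exp(-84^(1/3)*c/12)


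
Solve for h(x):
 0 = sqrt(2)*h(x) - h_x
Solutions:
 h(x) = C1*exp(sqrt(2)*x)


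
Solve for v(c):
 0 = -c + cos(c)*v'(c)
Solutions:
 v(c) = C1 + Integral(c/cos(c), c)


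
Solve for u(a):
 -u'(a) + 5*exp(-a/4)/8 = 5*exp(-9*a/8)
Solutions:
 u(a) = C1 - 5*exp(-a/4)/2 + 40*exp(-9*a/8)/9


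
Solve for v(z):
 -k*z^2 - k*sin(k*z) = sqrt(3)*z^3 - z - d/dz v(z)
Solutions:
 v(z) = C1 + k*z^3/3 + sqrt(3)*z^4/4 - z^2/2 - cos(k*z)


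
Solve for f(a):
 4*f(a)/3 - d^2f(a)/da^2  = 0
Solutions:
 f(a) = C1*exp(-2*sqrt(3)*a/3) + C2*exp(2*sqrt(3)*a/3)


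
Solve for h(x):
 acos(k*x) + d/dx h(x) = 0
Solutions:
 h(x) = C1 - Piecewise((x*acos(k*x) - sqrt(-k^2*x^2 + 1)/k, Ne(k, 0)), (pi*x/2, True))


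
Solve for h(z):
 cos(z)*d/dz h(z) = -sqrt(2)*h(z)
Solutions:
 h(z) = C1*(sin(z) - 1)^(sqrt(2)/2)/(sin(z) + 1)^(sqrt(2)/2)


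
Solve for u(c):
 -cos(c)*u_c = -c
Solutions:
 u(c) = C1 + Integral(c/cos(c), c)


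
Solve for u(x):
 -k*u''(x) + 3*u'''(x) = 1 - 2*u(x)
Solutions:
 u(x) = C1*exp(x*(-k^2/(-k^3/27 + sqrt(-k^6 + (243 - k^3)^2)/27 + 9)^(1/3) + 3*k - 9*(-k^3/27 + sqrt(-k^6 + (243 - k^3)^2)/27 + 9)^(1/3))/27) + C2*exp(x*(-4*k^2/((-1 + sqrt(3)*I)*(-k^3/27 + sqrt(-k^6 + (243 - k^3)^2)/27 + 9)^(1/3)) + 6*k + 9*(-k^3/27 + sqrt(-k^6 + (243 - k^3)^2)/27 + 9)^(1/3) - 9*sqrt(3)*I*(-k^3/27 + sqrt(-k^6 + (243 - k^3)^2)/27 + 9)^(1/3))/54) + C3*exp(x*(4*k^2/((1 + sqrt(3)*I)*(-k^3/27 + sqrt(-k^6 + (243 - k^3)^2)/27 + 9)^(1/3)) + 6*k + 9*(-k^3/27 + sqrt(-k^6 + (243 - k^3)^2)/27 + 9)^(1/3) + 9*sqrt(3)*I*(-k^3/27 + sqrt(-k^6 + (243 - k^3)^2)/27 + 9)^(1/3))/54) + 1/2


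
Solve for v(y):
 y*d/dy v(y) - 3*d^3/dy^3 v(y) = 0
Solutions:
 v(y) = C1 + Integral(C2*airyai(3^(2/3)*y/3) + C3*airybi(3^(2/3)*y/3), y)


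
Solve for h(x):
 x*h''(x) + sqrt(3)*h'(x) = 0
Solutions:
 h(x) = C1 + C2*x^(1 - sqrt(3))


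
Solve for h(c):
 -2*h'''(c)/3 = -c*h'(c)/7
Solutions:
 h(c) = C1 + Integral(C2*airyai(14^(2/3)*3^(1/3)*c/14) + C3*airybi(14^(2/3)*3^(1/3)*c/14), c)


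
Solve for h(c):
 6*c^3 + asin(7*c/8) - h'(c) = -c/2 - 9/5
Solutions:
 h(c) = C1 + 3*c^4/2 + c^2/4 + c*asin(7*c/8) + 9*c/5 + sqrt(64 - 49*c^2)/7


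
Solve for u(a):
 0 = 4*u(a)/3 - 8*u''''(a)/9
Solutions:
 u(a) = C1*exp(-2^(3/4)*3^(1/4)*a/2) + C2*exp(2^(3/4)*3^(1/4)*a/2) + C3*sin(2^(3/4)*3^(1/4)*a/2) + C4*cos(2^(3/4)*3^(1/4)*a/2)


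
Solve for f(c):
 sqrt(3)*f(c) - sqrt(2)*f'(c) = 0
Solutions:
 f(c) = C1*exp(sqrt(6)*c/2)


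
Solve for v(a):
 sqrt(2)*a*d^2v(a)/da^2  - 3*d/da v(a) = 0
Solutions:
 v(a) = C1 + C2*a^(1 + 3*sqrt(2)/2)


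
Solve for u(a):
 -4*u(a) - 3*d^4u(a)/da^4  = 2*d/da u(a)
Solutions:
 u(a) = (C1*sin(sqrt(3)*a*sqrt(Abs(8*2^(2/3)/(3 + sqrt(1015)*I)^(1/3) - 2*2^(5/6)*sqrt(3)/sqrt(8*2^(1/3)/(3 + sqrt(1015)*I)^(1/3) + (3 + sqrt(1015)*I)^(1/3)) + 2^(1/3)*(3 + sqrt(1015)*I)^(1/3)))/6) + C2*cos(sqrt(3)*a*sqrt(8*2^(2/3)/(3 + sqrt(1015)*I)^(1/3) - 2*2^(5/6)*sqrt(3)/sqrt(8*2^(1/3)/(3 + sqrt(1015)*I)^(1/3) + (3 + sqrt(1015)*I)^(1/3)) + 2^(1/3)*(3 + sqrt(1015)*I)^(1/3))/6))*exp(-2^(1/6)*sqrt(3)*a*sqrt(8*2^(1/3)/(3 + sqrt(1015)*I)^(1/3) + (3 + sqrt(1015)*I)^(1/3))/6) + (C3*sin(sqrt(3)*a*sqrt(Abs(8*2^(2/3)/(3 + sqrt(1015)*I)^(1/3) + 2*2^(5/6)*sqrt(3)/sqrt(8*2^(1/3)/(3 + sqrt(1015)*I)^(1/3) + (3 + sqrt(1015)*I)^(1/3)) + 2^(1/3)*(3 + sqrt(1015)*I)^(1/3)))/6) + C4*cos(sqrt(3)*a*sqrt(8*2^(2/3)/(3 + sqrt(1015)*I)^(1/3) + 2*2^(5/6)*sqrt(3)/sqrt(8*2^(1/3)/(3 + sqrt(1015)*I)^(1/3) + (3 + sqrt(1015)*I)^(1/3)) + 2^(1/3)*(3 + sqrt(1015)*I)^(1/3))/6))*exp(2^(1/6)*sqrt(3)*a*sqrt(8*2^(1/3)/(3 + sqrt(1015)*I)^(1/3) + (3 + sqrt(1015)*I)^(1/3))/6)


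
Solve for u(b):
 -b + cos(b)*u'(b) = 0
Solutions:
 u(b) = C1 + Integral(b/cos(b), b)


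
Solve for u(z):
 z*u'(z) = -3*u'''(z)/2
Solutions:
 u(z) = C1 + Integral(C2*airyai(-2^(1/3)*3^(2/3)*z/3) + C3*airybi(-2^(1/3)*3^(2/3)*z/3), z)


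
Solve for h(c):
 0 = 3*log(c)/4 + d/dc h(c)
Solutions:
 h(c) = C1 - 3*c*log(c)/4 + 3*c/4


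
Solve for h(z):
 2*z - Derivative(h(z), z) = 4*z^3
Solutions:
 h(z) = C1 - z^4 + z^2


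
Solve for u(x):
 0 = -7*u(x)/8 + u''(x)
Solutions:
 u(x) = C1*exp(-sqrt(14)*x/4) + C2*exp(sqrt(14)*x/4)


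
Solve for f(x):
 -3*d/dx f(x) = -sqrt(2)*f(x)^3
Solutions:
 f(x) = -sqrt(6)*sqrt(-1/(C1 + sqrt(2)*x))/2
 f(x) = sqrt(6)*sqrt(-1/(C1 + sqrt(2)*x))/2


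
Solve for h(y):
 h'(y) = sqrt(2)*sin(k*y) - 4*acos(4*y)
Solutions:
 h(y) = C1 - 4*y*acos(4*y) + sqrt(1 - 16*y^2) + sqrt(2)*Piecewise((-cos(k*y)/k, Ne(k, 0)), (0, True))


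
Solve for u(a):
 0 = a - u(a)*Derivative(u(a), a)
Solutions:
 u(a) = -sqrt(C1 + a^2)
 u(a) = sqrt(C1 + a^2)


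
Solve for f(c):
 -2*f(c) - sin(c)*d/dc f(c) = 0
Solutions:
 f(c) = C1*(cos(c) + 1)/(cos(c) - 1)


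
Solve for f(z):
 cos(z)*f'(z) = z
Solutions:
 f(z) = C1 + Integral(z/cos(z), z)


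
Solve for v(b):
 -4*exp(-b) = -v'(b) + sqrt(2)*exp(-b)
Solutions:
 v(b) = C1 - 4*exp(-b) - sqrt(2)*exp(-b)


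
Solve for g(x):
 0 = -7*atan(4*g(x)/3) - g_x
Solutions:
 Integral(1/atan(4*_y/3), (_y, g(x))) = C1 - 7*x


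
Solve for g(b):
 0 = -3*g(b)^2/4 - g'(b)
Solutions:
 g(b) = 4/(C1 + 3*b)


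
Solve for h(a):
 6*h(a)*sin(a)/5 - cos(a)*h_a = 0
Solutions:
 h(a) = C1/cos(a)^(6/5)


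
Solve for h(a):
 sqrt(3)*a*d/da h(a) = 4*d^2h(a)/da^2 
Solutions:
 h(a) = C1 + C2*erfi(sqrt(2)*3^(1/4)*a/4)


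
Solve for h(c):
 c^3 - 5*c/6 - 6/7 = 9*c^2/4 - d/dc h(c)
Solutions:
 h(c) = C1 - c^4/4 + 3*c^3/4 + 5*c^2/12 + 6*c/7


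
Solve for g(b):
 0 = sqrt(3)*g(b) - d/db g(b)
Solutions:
 g(b) = C1*exp(sqrt(3)*b)


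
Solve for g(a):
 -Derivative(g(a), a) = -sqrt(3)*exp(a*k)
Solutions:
 g(a) = C1 + sqrt(3)*exp(a*k)/k


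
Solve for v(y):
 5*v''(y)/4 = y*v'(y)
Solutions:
 v(y) = C1 + C2*erfi(sqrt(10)*y/5)


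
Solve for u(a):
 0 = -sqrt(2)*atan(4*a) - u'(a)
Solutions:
 u(a) = C1 - sqrt(2)*(a*atan(4*a) - log(16*a^2 + 1)/8)


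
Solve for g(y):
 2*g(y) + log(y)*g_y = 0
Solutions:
 g(y) = C1*exp(-2*li(y))


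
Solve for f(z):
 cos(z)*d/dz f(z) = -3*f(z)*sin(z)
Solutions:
 f(z) = C1*cos(z)^3


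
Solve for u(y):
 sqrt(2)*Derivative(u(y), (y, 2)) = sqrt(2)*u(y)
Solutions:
 u(y) = C1*exp(-y) + C2*exp(y)


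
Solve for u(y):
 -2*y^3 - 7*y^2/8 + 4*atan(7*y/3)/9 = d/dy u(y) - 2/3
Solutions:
 u(y) = C1 - y^4/2 - 7*y^3/24 + 4*y*atan(7*y/3)/9 + 2*y/3 - 2*log(49*y^2 + 9)/21


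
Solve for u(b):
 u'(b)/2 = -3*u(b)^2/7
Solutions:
 u(b) = 7/(C1 + 6*b)


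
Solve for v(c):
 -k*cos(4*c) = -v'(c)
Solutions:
 v(c) = C1 + k*sin(4*c)/4


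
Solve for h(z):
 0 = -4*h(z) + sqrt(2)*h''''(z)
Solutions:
 h(z) = C1*exp(-2^(3/8)*z) + C2*exp(2^(3/8)*z) + C3*sin(2^(3/8)*z) + C4*cos(2^(3/8)*z)


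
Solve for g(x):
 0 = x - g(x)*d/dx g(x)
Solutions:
 g(x) = -sqrt(C1 + x^2)
 g(x) = sqrt(C1 + x^2)


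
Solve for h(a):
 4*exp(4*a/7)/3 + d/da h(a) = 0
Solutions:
 h(a) = C1 - 7*exp(4*a/7)/3


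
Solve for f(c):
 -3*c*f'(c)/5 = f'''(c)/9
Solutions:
 f(c) = C1 + Integral(C2*airyai(-3*5^(2/3)*c/5) + C3*airybi(-3*5^(2/3)*c/5), c)


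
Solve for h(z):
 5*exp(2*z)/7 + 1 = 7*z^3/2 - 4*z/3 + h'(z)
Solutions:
 h(z) = C1 - 7*z^4/8 + 2*z^2/3 + z + 5*exp(2*z)/14


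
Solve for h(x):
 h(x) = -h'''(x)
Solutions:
 h(x) = C3*exp(-x) + (C1*sin(sqrt(3)*x/2) + C2*cos(sqrt(3)*x/2))*exp(x/2)


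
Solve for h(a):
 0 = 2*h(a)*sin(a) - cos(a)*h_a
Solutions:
 h(a) = C1/cos(a)^2


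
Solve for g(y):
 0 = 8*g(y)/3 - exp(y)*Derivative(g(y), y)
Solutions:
 g(y) = C1*exp(-8*exp(-y)/3)


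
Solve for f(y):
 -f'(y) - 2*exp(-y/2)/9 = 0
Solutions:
 f(y) = C1 + 4*exp(-y/2)/9


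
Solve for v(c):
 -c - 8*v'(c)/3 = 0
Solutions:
 v(c) = C1 - 3*c^2/16


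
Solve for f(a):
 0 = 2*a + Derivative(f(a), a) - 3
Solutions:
 f(a) = C1 - a^2 + 3*a


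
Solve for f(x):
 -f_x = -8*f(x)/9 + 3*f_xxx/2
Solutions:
 f(x) = C1*exp(2^(1/3)*x*(-(4 + 3*sqrt(2))^(1/3) + 2^(1/3)/(4 + 3*sqrt(2))^(1/3))/6)*sin(2^(1/3)*sqrt(3)*x*(2^(1/3)/(4 + 3*sqrt(2))^(1/3) + (4 + 3*sqrt(2))^(1/3))/6) + C2*exp(2^(1/3)*x*(-(4 + 3*sqrt(2))^(1/3) + 2^(1/3)/(4 + 3*sqrt(2))^(1/3))/6)*cos(2^(1/3)*sqrt(3)*x*(2^(1/3)/(4 + 3*sqrt(2))^(1/3) + (4 + 3*sqrt(2))^(1/3))/6) + C3*exp(-2^(1/3)*x*(-(4 + 3*sqrt(2))^(1/3) + 2^(1/3)/(4 + 3*sqrt(2))^(1/3))/3)


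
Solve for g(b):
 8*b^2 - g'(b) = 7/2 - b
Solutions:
 g(b) = C1 + 8*b^3/3 + b^2/2 - 7*b/2


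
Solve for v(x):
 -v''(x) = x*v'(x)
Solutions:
 v(x) = C1 + C2*erf(sqrt(2)*x/2)


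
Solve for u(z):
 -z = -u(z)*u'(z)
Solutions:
 u(z) = -sqrt(C1 + z^2)
 u(z) = sqrt(C1 + z^2)


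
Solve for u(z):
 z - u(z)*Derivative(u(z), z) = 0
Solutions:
 u(z) = -sqrt(C1 + z^2)
 u(z) = sqrt(C1 + z^2)


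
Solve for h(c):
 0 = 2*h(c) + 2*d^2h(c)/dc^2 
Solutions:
 h(c) = C1*sin(c) + C2*cos(c)


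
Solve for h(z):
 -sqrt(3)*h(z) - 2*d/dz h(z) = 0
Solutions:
 h(z) = C1*exp(-sqrt(3)*z/2)


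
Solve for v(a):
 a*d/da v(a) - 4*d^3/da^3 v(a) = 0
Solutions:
 v(a) = C1 + Integral(C2*airyai(2^(1/3)*a/2) + C3*airybi(2^(1/3)*a/2), a)


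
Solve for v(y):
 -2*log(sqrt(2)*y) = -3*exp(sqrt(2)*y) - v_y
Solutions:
 v(y) = C1 + 2*y*log(y) + y*(-2 + log(2)) - 3*sqrt(2)*exp(sqrt(2)*y)/2


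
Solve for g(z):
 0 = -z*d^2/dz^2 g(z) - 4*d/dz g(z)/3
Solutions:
 g(z) = C1 + C2/z^(1/3)


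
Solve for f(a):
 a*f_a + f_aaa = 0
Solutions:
 f(a) = C1 + Integral(C2*airyai(-a) + C3*airybi(-a), a)


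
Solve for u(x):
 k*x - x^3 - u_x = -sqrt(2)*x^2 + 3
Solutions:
 u(x) = C1 + k*x^2/2 - x^4/4 + sqrt(2)*x^3/3 - 3*x


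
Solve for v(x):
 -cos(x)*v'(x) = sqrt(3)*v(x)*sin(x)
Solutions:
 v(x) = C1*cos(x)^(sqrt(3))


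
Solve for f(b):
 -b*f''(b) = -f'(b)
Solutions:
 f(b) = C1 + C2*b^2


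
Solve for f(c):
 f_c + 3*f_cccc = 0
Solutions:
 f(c) = C1 + C4*exp(-3^(2/3)*c/3) + (C2*sin(3^(1/6)*c/2) + C3*cos(3^(1/6)*c/2))*exp(3^(2/3)*c/6)


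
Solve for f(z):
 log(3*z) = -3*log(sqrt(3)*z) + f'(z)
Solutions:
 f(z) = C1 + 4*z*log(z) - 4*z + 5*z*log(3)/2


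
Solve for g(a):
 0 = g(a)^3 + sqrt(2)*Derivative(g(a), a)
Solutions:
 g(a) = -sqrt(-1/(C1 - sqrt(2)*a))
 g(a) = sqrt(-1/(C1 - sqrt(2)*a))


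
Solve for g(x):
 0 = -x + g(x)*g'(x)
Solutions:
 g(x) = -sqrt(C1 + x^2)
 g(x) = sqrt(C1 + x^2)


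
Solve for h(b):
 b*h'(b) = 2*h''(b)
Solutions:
 h(b) = C1 + C2*erfi(b/2)


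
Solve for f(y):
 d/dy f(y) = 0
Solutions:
 f(y) = C1


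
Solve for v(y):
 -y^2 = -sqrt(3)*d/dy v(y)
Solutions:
 v(y) = C1 + sqrt(3)*y^3/9


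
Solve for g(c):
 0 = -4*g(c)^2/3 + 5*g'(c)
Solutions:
 g(c) = -15/(C1 + 4*c)


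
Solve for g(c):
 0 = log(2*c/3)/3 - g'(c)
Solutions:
 g(c) = C1 + c*log(c)/3 - c*log(3)/3 - c/3 + c*log(2)/3


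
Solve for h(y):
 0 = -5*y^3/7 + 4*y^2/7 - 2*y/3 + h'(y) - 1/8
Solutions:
 h(y) = C1 + 5*y^4/28 - 4*y^3/21 + y^2/3 + y/8


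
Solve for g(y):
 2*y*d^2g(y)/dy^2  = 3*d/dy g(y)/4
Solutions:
 g(y) = C1 + C2*y^(11/8)


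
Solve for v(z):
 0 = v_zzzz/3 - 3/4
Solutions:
 v(z) = C1 + C2*z + C3*z^2 + C4*z^3 + 3*z^4/32


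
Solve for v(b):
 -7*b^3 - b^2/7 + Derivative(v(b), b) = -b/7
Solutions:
 v(b) = C1 + 7*b^4/4 + b^3/21 - b^2/14


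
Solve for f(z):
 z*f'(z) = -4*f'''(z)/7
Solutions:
 f(z) = C1 + Integral(C2*airyai(-14^(1/3)*z/2) + C3*airybi(-14^(1/3)*z/2), z)


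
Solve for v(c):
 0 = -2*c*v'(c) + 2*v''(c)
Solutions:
 v(c) = C1 + C2*erfi(sqrt(2)*c/2)


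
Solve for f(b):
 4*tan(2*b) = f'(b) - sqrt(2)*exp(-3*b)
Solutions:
 f(b) = C1 + log(tan(2*b)^2 + 1) - sqrt(2)*exp(-3*b)/3


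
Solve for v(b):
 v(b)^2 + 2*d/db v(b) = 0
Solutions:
 v(b) = 2/(C1 + b)


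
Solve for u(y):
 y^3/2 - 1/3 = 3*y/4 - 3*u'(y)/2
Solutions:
 u(y) = C1 - y^4/12 + y^2/4 + 2*y/9


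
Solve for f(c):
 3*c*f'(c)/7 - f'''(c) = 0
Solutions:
 f(c) = C1 + Integral(C2*airyai(3^(1/3)*7^(2/3)*c/7) + C3*airybi(3^(1/3)*7^(2/3)*c/7), c)


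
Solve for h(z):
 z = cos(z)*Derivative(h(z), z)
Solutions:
 h(z) = C1 + Integral(z/cos(z), z)


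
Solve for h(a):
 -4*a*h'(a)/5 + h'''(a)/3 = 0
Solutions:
 h(a) = C1 + Integral(C2*airyai(12^(1/3)*5^(2/3)*a/5) + C3*airybi(12^(1/3)*5^(2/3)*a/5), a)


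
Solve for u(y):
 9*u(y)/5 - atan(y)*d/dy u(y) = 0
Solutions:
 u(y) = C1*exp(9*Integral(1/atan(y), y)/5)


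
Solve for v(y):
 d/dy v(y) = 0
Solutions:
 v(y) = C1


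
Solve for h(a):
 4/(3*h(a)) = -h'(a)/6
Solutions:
 h(a) = -sqrt(C1 - 16*a)
 h(a) = sqrt(C1 - 16*a)


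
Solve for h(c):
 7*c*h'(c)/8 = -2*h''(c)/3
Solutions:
 h(c) = C1 + C2*erf(sqrt(42)*c/8)


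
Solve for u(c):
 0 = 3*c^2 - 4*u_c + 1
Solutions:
 u(c) = C1 + c^3/4 + c/4


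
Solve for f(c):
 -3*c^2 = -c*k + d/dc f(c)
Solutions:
 f(c) = C1 - c^3 + c^2*k/2


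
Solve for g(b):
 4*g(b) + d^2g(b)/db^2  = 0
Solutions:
 g(b) = C1*sin(2*b) + C2*cos(2*b)


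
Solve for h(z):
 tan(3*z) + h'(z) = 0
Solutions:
 h(z) = C1 + log(cos(3*z))/3


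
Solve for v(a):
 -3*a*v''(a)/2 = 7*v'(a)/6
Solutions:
 v(a) = C1 + C2*a^(2/9)


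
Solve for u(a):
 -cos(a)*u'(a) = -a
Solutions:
 u(a) = C1 + Integral(a/cos(a), a)


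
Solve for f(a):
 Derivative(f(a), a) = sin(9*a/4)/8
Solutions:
 f(a) = C1 - cos(9*a/4)/18


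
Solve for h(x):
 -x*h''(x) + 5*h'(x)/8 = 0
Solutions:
 h(x) = C1 + C2*x^(13/8)


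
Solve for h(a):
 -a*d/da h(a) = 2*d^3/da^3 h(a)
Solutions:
 h(a) = C1 + Integral(C2*airyai(-2^(2/3)*a/2) + C3*airybi(-2^(2/3)*a/2), a)


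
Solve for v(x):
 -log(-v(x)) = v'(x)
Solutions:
 -li(-v(x)) = C1 - x


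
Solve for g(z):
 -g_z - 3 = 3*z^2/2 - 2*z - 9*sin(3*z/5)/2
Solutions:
 g(z) = C1 - z^3/2 + z^2 - 3*z - 15*cos(3*z/5)/2


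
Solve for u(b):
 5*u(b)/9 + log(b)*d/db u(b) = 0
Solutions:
 u(b) = C1*exp(-5*li(b)/9)


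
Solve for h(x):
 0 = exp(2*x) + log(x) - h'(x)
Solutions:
 h(x) = C1 + x*log(x) - x + exp(2*x)/2


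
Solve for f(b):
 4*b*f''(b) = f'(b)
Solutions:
 f(b) = C1 + C2*b^(5/4)


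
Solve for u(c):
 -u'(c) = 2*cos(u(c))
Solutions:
 u(c) = pi - asin((C1 + exp(4*c))/(C1 - exp(4*c)))
 u(c) = asin((C1 + exp(4*c))/(C1 - exp(4*c)))


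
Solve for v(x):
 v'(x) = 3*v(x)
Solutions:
 v(x) = C1*exp(3*x)


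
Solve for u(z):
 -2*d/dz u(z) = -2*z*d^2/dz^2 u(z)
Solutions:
 u(z) = C1 + C2*z^2


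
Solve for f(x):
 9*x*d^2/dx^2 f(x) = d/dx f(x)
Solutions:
 f(x) = C1 + C2*x^(10/9)


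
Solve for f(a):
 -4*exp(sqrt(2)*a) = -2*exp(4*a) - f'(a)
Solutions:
 f(a) = C1 - exp(4*a)/2 + 2*sqrt(2)*exp(sqrt(2)*a)


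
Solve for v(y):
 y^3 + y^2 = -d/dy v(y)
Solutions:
 v(y) = C1 - y^4/4 - y^3/3


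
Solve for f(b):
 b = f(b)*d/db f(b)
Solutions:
 f(b) = -sqrt(C1 + b^2)
 f(b) = sqrt(C1 + b^2)


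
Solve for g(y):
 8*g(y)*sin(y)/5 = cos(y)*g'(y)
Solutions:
 g(y) = C1/cos(y)^(8/5)


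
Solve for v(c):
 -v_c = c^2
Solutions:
 v(c) = C1 - c^3/3


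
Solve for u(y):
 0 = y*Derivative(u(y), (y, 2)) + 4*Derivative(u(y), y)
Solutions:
 u(y) = C1 + C2/y^3


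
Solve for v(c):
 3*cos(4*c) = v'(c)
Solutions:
 v(c) = C1 + 3*sin(4*c)/4


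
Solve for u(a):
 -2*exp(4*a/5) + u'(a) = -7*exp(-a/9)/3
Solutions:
 u(a) = C1 + 5*exp(4*a/5)/2 + 21*exp(-a/9)


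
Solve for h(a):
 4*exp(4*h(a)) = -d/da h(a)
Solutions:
 h(a) = log(-I*(1/(C1 + 16*a))^(1/4))
 h(a) = log(I*(1/(C1 + 16*a))^(1/4))
 h(a) = log(-(1/(C1 + 16*a))^(1/4))
 h(a) = log(1/(C1 + 16*a))/4


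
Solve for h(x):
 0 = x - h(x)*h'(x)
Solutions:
 h(x) = -sqrt(C1 + x^2)
 h(x) = sqrt(C1 + x^2)


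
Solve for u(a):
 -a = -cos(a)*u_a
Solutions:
 u(a) = C1 + Integral(a/cos(a), a)


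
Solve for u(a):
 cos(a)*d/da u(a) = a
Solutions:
 u(a) = C1 + Integral(a/cos(a), a)


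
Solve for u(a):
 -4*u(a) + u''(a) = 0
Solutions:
 u(a) = C1*exp(-2*a) + C2*exp(2*a)


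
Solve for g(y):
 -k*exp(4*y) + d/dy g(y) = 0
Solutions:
 g(y) = C1 + k*exp(4*y)/4


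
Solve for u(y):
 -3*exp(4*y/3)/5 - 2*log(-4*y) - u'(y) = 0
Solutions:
 u(y) = C1 - 2*y*log(-y) + 2*y*(1 - 2*log(2)) - 9*exp(4*y/3)/20


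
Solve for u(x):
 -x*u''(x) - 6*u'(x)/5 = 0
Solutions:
 u(x) = C1 + C2/x^(1/5)


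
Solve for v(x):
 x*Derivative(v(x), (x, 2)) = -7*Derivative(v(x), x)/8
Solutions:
 v(x) = C1 + C2*x^(1/8)


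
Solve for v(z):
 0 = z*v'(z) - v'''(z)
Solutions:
 v(z) = C1 + Integral(C2*airyai(z) + C3*airybi(z), z)


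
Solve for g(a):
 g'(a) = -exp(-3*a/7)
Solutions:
 g(a) = C1 + 7*exp(-3*a/7)/3


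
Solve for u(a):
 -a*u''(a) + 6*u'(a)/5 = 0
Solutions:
 u(a) = C1 + C2*a^(11/5)


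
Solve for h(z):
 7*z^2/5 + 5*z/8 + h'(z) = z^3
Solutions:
 h(z) = C1 + z^4/4 - 7*z^3/15 - 5*z^2/16


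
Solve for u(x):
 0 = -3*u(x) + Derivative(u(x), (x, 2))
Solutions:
 u(x) = C1*exp(-sqrt(3)*x) + C2*exp(sqrt(3)*x)


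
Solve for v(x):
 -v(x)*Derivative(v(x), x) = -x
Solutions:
 v(x) = -sqrt(C1 + x^2)
 v(x) = sqrt(C1 + x^2)


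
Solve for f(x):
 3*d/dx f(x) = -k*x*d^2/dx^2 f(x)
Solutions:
 f(x) = C1 + x^(((re(k) - 3)*re(k) + im(k)^2)/(re(k)^2 + im(k)^2))*(C2*sin(3*log(x)*Abs(im(k))/(re(k)^2 + im(k)^2)) + C3*cos(3*log(x)*im(k)/(re(k)^2 + im(k)^2)))


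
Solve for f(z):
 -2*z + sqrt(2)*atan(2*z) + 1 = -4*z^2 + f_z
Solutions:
 f(z) = C1 + 4*z^3/3 - z^2 + z + sqrt(2)*(z*atan(2*z) - log(4*z^2 + 1)/4)


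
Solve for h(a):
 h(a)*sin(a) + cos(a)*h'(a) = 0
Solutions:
 h(a) = C1*cos(a)


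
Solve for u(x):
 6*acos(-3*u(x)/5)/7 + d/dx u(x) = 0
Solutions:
 Integral(1/acos(-3*_y/5), (_y, u(x))) = C1 - 6*x/7


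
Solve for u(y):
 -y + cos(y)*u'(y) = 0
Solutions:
 u(y) = C1 + Integral(y/cos(y), y)


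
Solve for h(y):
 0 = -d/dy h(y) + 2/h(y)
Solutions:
 h(y) = -sqrt(C1 + 4*y)
 h(y) = sqrt(C1 + 4*y)


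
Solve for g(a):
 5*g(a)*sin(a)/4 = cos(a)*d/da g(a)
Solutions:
 g(a) = C1/cos(a)^(5/4)


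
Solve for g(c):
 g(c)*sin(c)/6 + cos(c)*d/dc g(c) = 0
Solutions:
 g(c) = C1*cos(c)^(1/6)


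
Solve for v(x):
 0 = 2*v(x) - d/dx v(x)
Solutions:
 v(x) = C1*exp(2*x)


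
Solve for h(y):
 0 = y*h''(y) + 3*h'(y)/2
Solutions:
 h(y) = C1 + C2/sqrt(y)


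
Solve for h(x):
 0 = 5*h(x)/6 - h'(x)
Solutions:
 h(x) = C1*exp(5*x/6)


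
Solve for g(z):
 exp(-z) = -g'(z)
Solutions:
 g(z) = C1 + exp(-z)


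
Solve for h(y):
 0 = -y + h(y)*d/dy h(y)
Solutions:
 h(y) = -sqrt(C1 + y^2)
 h(y) = sqrt(C1 + y^2)


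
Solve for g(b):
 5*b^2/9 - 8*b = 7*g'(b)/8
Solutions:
 g(b) = C1 + 40*b^3/189 - 32*b^2/7


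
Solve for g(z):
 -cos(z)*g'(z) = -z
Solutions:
 g(z) = C1 + Integral(z/cos(z), z)


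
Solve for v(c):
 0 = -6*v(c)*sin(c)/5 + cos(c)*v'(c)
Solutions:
 v(c) = C1/cos(c)^(6/5)


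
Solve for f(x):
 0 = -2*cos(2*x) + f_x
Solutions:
 f(x) = C1 + sin(2*x)


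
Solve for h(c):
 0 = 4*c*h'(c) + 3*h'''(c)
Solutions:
 h(c) = C1 + Integral(C2*airyai(-6^(2/3)*c/3) + C3*airybi(-6^(2/3)*c/3), c)


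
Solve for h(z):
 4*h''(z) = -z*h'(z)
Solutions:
 h(z) = C1 + C2*erf(sqrt(2)*z/4)


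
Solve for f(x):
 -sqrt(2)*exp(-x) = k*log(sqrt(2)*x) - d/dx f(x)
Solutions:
 f(x) = C1 + k*x*log(x) + k*x*(-1 + log(2)/2) - sqrt(2)*exp(-x)


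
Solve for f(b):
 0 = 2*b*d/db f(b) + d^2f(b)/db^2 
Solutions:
 f(b) = C1 + C2*erf(b)


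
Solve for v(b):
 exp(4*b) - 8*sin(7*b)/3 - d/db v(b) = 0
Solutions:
 v(b) = C1 + exp(4*b)/4 + 8*cos(7*b)/21


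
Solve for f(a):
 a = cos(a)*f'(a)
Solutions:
 f(a) = C1 + Integral(a/cos(a), a)


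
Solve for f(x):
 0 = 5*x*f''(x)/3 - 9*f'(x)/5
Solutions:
 f(x) = C1 + C2*x^(52/25)


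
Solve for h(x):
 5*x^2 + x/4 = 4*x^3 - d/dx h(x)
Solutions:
 h(x) = C1 + x^4 - 5*x^3/3 - x^2/8


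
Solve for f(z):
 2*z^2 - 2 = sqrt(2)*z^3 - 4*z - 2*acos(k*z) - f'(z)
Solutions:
 f(z) = C1 + sqrt(2)*z^4/4 - 2*z^3/3 - 2*z^2 + 2*z - 2*Piecewise((z*acos(k*z) - sqrt(-k^2*z^2 + 1)/k, Ne(k, 0)), (pi*z/2, True))


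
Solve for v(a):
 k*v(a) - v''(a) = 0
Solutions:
 v(a) = C1*exp(-a*sqrt(k)) + C2*exp(a*sqrt(k))


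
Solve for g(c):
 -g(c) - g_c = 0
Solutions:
 g(c) = C1*exp(-c)


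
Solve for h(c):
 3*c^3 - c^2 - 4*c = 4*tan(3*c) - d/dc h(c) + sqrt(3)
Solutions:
 h(c) = C1 - 3*c^4/4 + c^3/3 + 2*c^2 + sqrt(3)*c - 4*log(cos(3*c))/3


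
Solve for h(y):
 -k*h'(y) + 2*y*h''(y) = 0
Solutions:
 h(y) = C1 + y^(re(k)/2 + 1)*(C2*sin(log(y)*Abs(im(k))/2) + C3*cos(log(y)*im(k)/2))


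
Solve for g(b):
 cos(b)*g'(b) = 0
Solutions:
 g(b) = C1


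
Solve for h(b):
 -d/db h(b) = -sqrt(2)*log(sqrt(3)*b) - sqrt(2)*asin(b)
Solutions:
 h(b) = C1 + sqrt(2)*b*(log(b) - 1) + sqrt(2)*b*log(3)/2 + sqrt(2)*(b*asin(b) + sqrt(1 - b^2))


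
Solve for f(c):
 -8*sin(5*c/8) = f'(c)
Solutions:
 f(c) = C1 + 64*cos(5*c/8)/5


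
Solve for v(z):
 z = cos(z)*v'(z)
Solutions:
 v(z) = C1 + Integral(z/cos(z), z)


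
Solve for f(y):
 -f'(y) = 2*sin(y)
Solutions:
 f(y) = C1 + 2*cos(y)


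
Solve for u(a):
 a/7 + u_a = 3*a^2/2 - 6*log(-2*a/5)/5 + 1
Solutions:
 u(a) = C1 + a^3/2 - a^2/14 - 6*a*log(-a)/5 + a*(-6*log(2) + 6*log(5) + 11)/5


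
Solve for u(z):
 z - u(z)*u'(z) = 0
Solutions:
 u(z) = -sqrt(C1 + z^2)
 u(z) = sqrt(C1 + z^2)


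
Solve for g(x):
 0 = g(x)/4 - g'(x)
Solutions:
 g(x) = C1*exp(x/4)


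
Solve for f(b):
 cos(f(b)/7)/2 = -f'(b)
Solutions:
 b/2 - 7*log(sin(f(b)/7) - 1)/2 + 7*log(sin(f(b)/7) + 1)/2 = C1


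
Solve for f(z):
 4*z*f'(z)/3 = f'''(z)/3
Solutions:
 f(z) = C1 + Integral(C2*airyai(2^(2/3)*z) + C3*airybi(2^(2/3)*z), z)


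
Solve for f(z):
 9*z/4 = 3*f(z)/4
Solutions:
 f(z) = 3*z


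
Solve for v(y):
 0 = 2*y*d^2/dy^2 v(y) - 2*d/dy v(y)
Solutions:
 v(y) = C1 + C2*y^2


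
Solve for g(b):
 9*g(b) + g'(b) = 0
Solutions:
 g(b) = C1*exp(-9*b)


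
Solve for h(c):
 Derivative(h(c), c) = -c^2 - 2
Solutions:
 h(c) = C1 - c^3/3 - 2*c


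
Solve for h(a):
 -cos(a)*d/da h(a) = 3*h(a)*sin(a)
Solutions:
 h(a) = C1*cos(a)^3


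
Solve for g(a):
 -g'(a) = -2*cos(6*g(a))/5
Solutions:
 -2*a/5 - log(sin(6*g(a)) - 1)/12 + log(sin(6*g(a)) + 1)/12 = C1


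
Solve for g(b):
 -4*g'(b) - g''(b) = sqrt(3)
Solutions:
 g(b) = C1 + C2*exp(-4*b) - sqrt(3)*b/4


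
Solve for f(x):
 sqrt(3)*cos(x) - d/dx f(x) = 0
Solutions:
 f(x) = C1 + sqrt(3)*sin(x)


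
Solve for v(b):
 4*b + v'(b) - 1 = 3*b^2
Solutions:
 v(b) = C1 + b^3 - 2*b^2 + b


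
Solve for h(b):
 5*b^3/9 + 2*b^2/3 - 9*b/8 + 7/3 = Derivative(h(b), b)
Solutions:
 h(b) = C1 + 5*b^4/36 + 2*b^3/9 - 9*b^2/16 + 7*b/3


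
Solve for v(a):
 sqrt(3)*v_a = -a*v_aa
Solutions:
 v(a) = C1 + C2*a^(1 - sqrt(3))


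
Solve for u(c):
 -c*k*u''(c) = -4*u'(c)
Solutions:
 u(c) = C1 + c^(((re(k) + 4)*re(k) + im(k)^2)/(re(k)^2 + im(k)^2))*(C2*sin(4*log(c)*Abs(im(k))/(re(k)^2 + im(k)^2)) + C3*cos(4*log(c)*im(k)/(re(k)^2 + im(k)^2)))


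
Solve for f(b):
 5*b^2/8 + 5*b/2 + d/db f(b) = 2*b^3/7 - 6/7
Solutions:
 f(b) = C1 + b^4/14 - 5*b^3/24 - 5*b^2/4 - 6*b/7


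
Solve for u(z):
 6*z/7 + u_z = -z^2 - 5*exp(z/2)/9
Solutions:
 u(z) = C1 - z^3/3 - 3*z^2/7 - 10*exp(z/2)/9


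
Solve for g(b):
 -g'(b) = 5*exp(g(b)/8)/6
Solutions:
 g(b) = 8*log(1/(C1 + 5*b)) + 8*log(48)


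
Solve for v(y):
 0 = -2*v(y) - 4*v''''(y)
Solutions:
 v(y) = (C1*sin(2^(1/4)*y/2) + C2*cos(2^(1/4)*y/2))*exp(-2^(1/4)*y/2) + (C3*sin(2^(1/4)*y/2) + C4*cos(2^(1/4)*y/2))*exp(2^(1/4)*y/2)


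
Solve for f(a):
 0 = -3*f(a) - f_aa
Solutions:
 f(a) = C1*sin(sqrt(3)*a) + C2*cos(sqrt(3)*a)


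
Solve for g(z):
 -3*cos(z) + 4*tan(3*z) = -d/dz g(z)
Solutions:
 g(z) = C1 + 4*log(cos(3*z))/3 + 3*sin(z)


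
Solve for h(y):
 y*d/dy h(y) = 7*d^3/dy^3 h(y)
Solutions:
 h(y) = C1 + Integral(C2*airyai(7^(2/3)*y/7) + C3*airybi(7^(2/3)*y/7), y)


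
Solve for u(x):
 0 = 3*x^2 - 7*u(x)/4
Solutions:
 u(x) = 12*x^2/7


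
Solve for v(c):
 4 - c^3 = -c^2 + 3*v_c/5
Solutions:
 v(c) = C1 - 5*c^4/12 + 5*c^3/9 + 20*c/3


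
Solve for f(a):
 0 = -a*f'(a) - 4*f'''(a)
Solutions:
 f(a) = C1 + Integral(C2*airyai(-2^(1/3)*a/2) + C3*airybi(-2^(1/3)*a/2), a)


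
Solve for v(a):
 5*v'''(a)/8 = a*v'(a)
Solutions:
 v(a) = C1 + Integral(C2*airyai(2*5^(2/3)*a/5) + C3*airybi(2*5^(2/3)*a/5), a)


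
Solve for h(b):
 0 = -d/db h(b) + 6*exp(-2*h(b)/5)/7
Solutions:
 h(b) = 5*log(-sqrt(C1 + 6*b)) - 5*log(35) + 5*log(70)/2
 h(b) = 5*log(C1 + 6*b)/2 - 5*log(35) + 5*log(70)/2


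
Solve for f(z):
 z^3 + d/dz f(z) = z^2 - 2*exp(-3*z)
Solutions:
 f(z) = C1 - z^4/4 + z^3/3 + 2*exp(-3*z)/3


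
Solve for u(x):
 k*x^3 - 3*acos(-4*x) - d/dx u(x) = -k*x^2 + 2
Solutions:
 u(x) = C1 + k*x^4/4 + k*x^3/3 - 3*x*acos(-4*x) - 2*x - 3*sqrt(1 - 16*x^2)/4


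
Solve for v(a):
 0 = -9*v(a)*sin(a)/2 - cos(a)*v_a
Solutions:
 v(a) = C1*cos(a)^(9/2)


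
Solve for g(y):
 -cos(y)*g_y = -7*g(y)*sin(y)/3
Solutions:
 g(y) = C1/cos(y)^(7/3)


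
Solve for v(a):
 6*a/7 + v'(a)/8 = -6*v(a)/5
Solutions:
 v(a) = C1*exp(-48*a/5) - 5*a/7 + 25/336


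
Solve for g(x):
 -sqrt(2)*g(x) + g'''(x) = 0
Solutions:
 g(x) = C3*exp(2^(1/6)*x) + (C1*sin(2^(1/6)*sqrt(3)*x/2) + C2*cos(2^(1/6)*sqrt(3)*x/2))*exp(-2^(1/6)*x/2)


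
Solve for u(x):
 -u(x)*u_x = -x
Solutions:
 u(x) = -sqrt(C1 + x^2)
 u(x) = sqrt(C1 + x^2)


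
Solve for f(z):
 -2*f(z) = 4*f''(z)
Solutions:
 f(z) = C1*sin(sqrt(2)*z/2) + C2*cos(sqrt(2)*z/2)


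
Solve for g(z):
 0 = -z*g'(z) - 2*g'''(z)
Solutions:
 g(z) = C1 + Integral(C2*airyai(-2^(2/3)*z/2) + C3*airybi(-2^(2/3)*z/2), z)


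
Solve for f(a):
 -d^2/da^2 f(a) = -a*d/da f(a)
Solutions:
 f(a) = C1 + C2*erfi(sqrt(2)*a/2)


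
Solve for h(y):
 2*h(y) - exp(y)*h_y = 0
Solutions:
 h(y) = C1*exp(-2*exp(-y))


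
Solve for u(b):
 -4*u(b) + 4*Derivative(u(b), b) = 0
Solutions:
 u(b) = C1*exp(b)


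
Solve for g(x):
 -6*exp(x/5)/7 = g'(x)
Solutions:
 g(x) = C1 - 30*exp(x/5)/7


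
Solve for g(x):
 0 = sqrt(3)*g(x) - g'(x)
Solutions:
 g(x) = C1*exp(sqrt(3)*x)


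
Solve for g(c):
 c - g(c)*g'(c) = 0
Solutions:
 g(c) = -sqrt(C1 + c^2)
 g(c) = sqrt(C1 + c^2)


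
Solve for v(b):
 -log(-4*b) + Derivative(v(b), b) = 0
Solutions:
 v(b) = C1 + b*log(-b) + b*(-1 + 2*log(2))


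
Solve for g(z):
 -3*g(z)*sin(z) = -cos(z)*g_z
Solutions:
 g(z) = C1/cos(z)^3


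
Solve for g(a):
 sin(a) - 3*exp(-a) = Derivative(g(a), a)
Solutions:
 g(a) = C1 - cos(a) + 3*exp(-a)


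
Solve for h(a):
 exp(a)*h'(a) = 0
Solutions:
 h(a) = C1


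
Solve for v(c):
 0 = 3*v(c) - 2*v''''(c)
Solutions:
 v(c) = C1*exp(-2^(3/4)*3^(1/4)*c/2) + C2*exp(2^(3/4)*3^(1/4)*c/2) + C3*sin(2^(3/4)*3^(1/4)*c/2) + C4*cos(2^(3/4)*3^(1/4)*c/2)


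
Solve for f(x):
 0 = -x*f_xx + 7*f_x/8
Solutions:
 f(x) = C1 + C2*x^(15/8)
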